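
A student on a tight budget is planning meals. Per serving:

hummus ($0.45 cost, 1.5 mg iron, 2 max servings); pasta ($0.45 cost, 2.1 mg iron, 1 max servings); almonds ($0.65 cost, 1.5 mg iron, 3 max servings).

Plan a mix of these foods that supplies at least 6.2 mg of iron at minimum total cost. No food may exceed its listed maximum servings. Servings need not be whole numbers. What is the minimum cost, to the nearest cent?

Cost per mg of iron: pasta $0.2143, hummus $0.3000, almonds $0.4333.
Take 1 serving of pasta: +2.1 mg iron for $0.45 (total $0.45, still need 4.1 mg).
Take 2 servings of hummus: +3.0 mg iron for $0.90 (total $1.35, still need 1.1 mg).
Take 0.7333 servings of almonds: +1.1 mg iron for $0.48 (total $1.83, still need 0.0 mg).
Greedy by cheapest-per-mg is optimal for a single linear constraint, so the minimum cost is $1.83.

$1.83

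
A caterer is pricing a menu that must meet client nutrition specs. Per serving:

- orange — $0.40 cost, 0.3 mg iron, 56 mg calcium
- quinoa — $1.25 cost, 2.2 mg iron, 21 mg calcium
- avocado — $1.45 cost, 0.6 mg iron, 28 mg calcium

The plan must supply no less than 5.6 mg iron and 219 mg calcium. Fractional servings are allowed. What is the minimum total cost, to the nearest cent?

$3.90

At the optimum either one food covers both requirements or two foods hit both targets exactly; no other combination can be cheaper.
orange only: max(5.6/0.3, 219/56) = 18.67 servings → $7.47.
quinoa only: max(5.6/2.2, 219/21) = 10.43 servings → $13.04.
avocado only: max(5.6/0.6, 219/28) = 9.333 servings → $13.53.
orange + quinoa with both tight: 3.115 servings and 2.121 servings → $3.90.
orange + avocado: the both-tight solution has a negative serving — not a feasible corner.
quinoa + avocado with both tight: 0.5184 servings and 7.433 servings → $11.43.
Cheapest feasible corner: $3.90.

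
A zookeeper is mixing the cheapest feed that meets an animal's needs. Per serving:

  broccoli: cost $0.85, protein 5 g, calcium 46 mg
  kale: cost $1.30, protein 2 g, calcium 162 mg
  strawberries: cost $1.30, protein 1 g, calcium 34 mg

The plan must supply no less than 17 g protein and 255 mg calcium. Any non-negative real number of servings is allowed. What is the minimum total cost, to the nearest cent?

Two binding constraints pin down two serving amounts, so the optimal mix uses at most two foods. The candidates are each food alone (scaled to the tighter of protein/calcium) and each pair with both constraints tight.
broccoli only: max(17/5, 255/46) = 5.543 servings → $4.71.
kale only: max(17/2, 255/162) = 8.5 servings → $11.05.
strawberries only: max(17/1, 255/34) = 17 servings → $22.10.
broccoli + kale with both tight: 3.125 servings and 0.6866 servings → $3.55.
broccoli + strawberries with both tight: 2.605 servings and 3.976 servings → $7.38.
kale + strawberries with both targets exact would need a negative amount; discard.
The minimum over all feasible corners is $3.55.

$3.55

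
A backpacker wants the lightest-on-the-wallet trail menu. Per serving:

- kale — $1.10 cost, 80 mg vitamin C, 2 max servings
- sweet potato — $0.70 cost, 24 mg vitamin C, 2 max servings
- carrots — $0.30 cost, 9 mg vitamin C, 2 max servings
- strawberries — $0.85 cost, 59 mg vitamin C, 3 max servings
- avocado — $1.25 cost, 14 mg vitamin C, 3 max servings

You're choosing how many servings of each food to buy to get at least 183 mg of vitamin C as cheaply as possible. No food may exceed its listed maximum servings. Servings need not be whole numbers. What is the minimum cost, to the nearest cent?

$2.53

Cost per mg of vitamin C: kale $0.0138, strawberries $0.0144, sweet potato $0.0292, carrots $0.0333, avocado $0.0893.
Take 2 servings of kale: +160.0 mg vitamin C for $2.20 (total $2.20, still need 23.0 mg).
Take 0.3898 servings of strawberries: +23.0 mg vitamin C for $0.33 (total $2.53, still need 0.0 mg).
Filling from the cheapest source first is optimal under one linear minimum: $2.53.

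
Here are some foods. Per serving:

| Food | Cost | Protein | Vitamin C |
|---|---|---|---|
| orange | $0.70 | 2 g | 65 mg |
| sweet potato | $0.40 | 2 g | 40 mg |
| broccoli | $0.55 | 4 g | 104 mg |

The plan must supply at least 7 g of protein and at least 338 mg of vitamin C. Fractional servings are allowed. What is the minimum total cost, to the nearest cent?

$1.79

Two binding constraints pin down two serving amounts, so the optimal mix uses at most two foods. The candidates are each food alone (scaled to the tighter of protein/vitamin C) and each pair with both constraints tight.
orange only: max(7/2, 338/65) = 5.2 servings → $3.64.
sweet potato only: max(7/2, 338/40) = 8.45 servings → $3.38.
broccoli only: max(7/4, 338/104) = 3.25 servings → $1.79.
orange + sweet potato: intersection lies outside the first quadrant.
orange + broccoli with both targets exact would need a negative amount; discard.
sweet potato + broccoli: intersection lies outside the first quadrant.
Cheapest feasible corner: $1.79.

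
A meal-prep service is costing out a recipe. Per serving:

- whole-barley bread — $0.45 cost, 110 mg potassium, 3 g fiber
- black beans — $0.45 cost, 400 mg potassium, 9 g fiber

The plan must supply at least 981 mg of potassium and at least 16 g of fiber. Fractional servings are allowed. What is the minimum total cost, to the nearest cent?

At the optimum either one food covers both requirements or two foods hit both targets exactly; no other combination can be cheaper.
whole-barley bread only: max(981/110, 16/3) = 8.918 servings → $4.01.
black beans only: max(981/400, 16/9) = 2.453 servings → $1.10.
whole-barley bread + black beans: the both-tight solution has a negative serving — not a feasible corner.
Cheapest feasible corner: $1.10.

$1.10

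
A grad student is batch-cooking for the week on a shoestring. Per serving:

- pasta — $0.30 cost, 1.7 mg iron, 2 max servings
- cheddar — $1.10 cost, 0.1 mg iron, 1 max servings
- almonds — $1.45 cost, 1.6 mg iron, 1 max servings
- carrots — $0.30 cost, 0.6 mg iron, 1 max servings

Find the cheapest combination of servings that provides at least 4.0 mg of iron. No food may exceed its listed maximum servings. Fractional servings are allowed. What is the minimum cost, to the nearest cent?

$0.90

Cost per mg of iron: pasta $0.1765, carrots $0.5000, almonds $0.9062, cheddar $11.0000.
Take 2 servings of pasta: +3.4 mg iron for $0.60 (total $0.60, still need 0.6 mg).
Take 1 serving of carrots: +0.6 mg iron for $0.30 (total $0.90, still need 0.0 mg).
Greedy by cheapest-per-mg is optimal for a single linear constraint, so the minimum cost is $0.90.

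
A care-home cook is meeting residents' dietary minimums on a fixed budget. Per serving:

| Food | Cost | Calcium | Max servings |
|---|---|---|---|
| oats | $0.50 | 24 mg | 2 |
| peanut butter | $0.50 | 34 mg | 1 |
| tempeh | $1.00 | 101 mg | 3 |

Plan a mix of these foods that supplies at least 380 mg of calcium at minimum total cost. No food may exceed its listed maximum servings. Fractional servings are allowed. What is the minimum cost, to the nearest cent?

Cost per mg of calcium: tempeh $0.0099, peanut butter $0.0147, oats $0.0208.
Take 3 servings of tempeh: +303.0 mg calcium for $3.00 (total $3.00, still need 77.0 mg).
Take 1 serving of peanut butter: +34.0 mg calcium for $0.50 (total $3.50, still need 43.0 mg).
Take 1.792 servings of oats: +43.0 mg calcium for $0.90 (total $4.40, still need 0.0 mg).
Filling from the cheapest source first is optimal under one linear minimum: $4.40.

$4.40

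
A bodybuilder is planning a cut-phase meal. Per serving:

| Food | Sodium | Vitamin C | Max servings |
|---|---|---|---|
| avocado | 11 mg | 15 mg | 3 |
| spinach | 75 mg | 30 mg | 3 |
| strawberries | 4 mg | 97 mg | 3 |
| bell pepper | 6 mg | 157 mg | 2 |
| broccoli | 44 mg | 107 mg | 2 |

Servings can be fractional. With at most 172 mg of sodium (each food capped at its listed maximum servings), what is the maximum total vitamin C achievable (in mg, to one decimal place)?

Vitamin C per mg sodium: bell pepper 26.17, strawberries 24.25, broccoli 2.432, avocado 1.364, spinach 0.4.
Take 2 servings of bell pepper: uses 12 mg sodium, +314.0 mg vitamin C (running total 314.0 mg).
Take 3 servings of strawberries: uses 12 mg sodium, +291.0 mg vitamin C (running total 605.0 mg).
Take 2 servings of broccoli: uses 88 mg sodium, +214.0 mg vitamin C (running total 819.0 mg).
Take 3 servings of avocado: uses 33 mg sodium, +45.0 mg vitamin C (running total 864.0 mg).
Take 0.36 servings of spinach: uses 27 mg sodium, +10.8 mg vitamin C (running total 874.8 mg).
Greedy by best ratio exhausts the sodium allowance optimally: 874.8 mg.

874.8 mg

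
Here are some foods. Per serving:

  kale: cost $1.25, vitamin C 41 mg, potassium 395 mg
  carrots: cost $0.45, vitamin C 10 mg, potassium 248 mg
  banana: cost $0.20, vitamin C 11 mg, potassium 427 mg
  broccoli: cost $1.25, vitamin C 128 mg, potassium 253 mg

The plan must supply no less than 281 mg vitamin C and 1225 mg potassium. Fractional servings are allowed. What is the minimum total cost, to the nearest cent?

$2.90

For a min-cost LP with two ≥-constraints, a basic feasible solution has at most two positive variables.
kale only: max(281/41, 1225/395) = 6.854 servings → $8.57.
carrots only: max(281/10, 1225/248) = 28.1 servings → $12.64.
banana only: max(281/11, 1225/427) = 25.55 servings → $5.11.
broccoli only: max(281/128, 1225/253) = 4.842 servings → $6.05.
kale + carrots: the both-tight solution has a negative serving — not a feasible corner.
kale + banana with both targets exact would need a negative amount; discard.
kale + broccoli with both tight: 2.133 servings and 1.512 servings → $4.56.
carrots + banana: intersection lies outside the first quadrant.
carrots + broccoli with both tight: 2.934 servings and 1.966 servings → $3.78.
banana + broccoli with both tight: 1.652 servings and 2.053 servings → $2.90.
The minimum over all feasible corners is $2.90.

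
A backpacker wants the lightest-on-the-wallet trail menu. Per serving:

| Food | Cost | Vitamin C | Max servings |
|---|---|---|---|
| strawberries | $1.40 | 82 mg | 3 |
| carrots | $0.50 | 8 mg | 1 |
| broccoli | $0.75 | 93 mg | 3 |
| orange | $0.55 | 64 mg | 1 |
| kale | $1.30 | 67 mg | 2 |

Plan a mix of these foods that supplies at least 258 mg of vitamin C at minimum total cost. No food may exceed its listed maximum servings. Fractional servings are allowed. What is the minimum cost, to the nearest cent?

Cost per mg of vitamin C: broccoli $0.0081, orange $0.0086, strawberries $0.0171, kale $0.0194, carrots $0.0625.
Take 2.774 servings of broccoli: +258.0 mg vitamin C for $2.08 (total $2.08, still need 0.0 mg).
Greedy by cheapest-per-mg is optimal for a single linear constraint, so the minimum cost is $2.08.

$2.08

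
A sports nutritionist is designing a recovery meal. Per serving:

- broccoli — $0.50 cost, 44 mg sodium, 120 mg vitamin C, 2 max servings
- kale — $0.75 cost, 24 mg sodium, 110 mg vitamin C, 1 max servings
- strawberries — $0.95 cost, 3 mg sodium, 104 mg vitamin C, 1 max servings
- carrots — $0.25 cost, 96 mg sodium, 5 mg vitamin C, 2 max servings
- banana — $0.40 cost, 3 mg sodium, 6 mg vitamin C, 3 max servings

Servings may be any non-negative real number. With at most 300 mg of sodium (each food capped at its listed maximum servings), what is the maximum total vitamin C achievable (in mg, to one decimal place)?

Vitamin C per mg sodium: strawberries 34.67, kale 4.583, broccoli 2.727, banana 2, carrots 0.05208.
Take 1 serving of strawberries: uses 3 mg sodium, +104.0 mg vitamin C (running total 104.0 mg).
Take 1 serving of kale: uses 24 mg sodium, +110.0 mg vitamin C (running total 214.0 mg).
Take 2 servings of broccoli: uses 88 mg sodium, +240.0 mg vitamin C (running total 454.0 mg).
Take 3 servings of banana: uses 9 mg sodium, +18.0 mg vitamin C (running total 472.0 mg).
Take 1.833 servings of carrots: uses 176 mg sodium, +9.2 mg vitamin C (running total 481.2 mg).
Greedy by best ratio exhausts the sodium allowance optimally: 481.2 mg.

481.2 mg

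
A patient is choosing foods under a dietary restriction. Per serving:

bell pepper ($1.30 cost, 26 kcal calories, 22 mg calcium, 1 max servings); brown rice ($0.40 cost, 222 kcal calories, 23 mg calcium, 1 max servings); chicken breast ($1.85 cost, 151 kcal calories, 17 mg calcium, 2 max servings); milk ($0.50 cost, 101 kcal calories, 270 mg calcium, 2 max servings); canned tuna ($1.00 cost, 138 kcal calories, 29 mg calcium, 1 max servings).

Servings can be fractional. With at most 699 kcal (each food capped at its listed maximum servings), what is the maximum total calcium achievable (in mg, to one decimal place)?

628.2 mg

Calcium per kcal: milk 2.673, bell pepper 0.8462, canned tuna 0.2101, chicken breast 0.1126, brown rice 0.1036.
Take 2 servings of milk: uses 202 kcal, +540.0 mg calcium (running total 540.0 mg).
Take 1 serving of bell pepper: uses 26 kcal, +22.0 mg calcium (running total 562.0 mg).
Take 1 serving of canned tuna: uses 138 kcal, +29.0 mg calcium (running total 591.0 mg).
Take 2 servings of chicken breast: uses 302 kcal, +34.0 mg calcium (running total 625.0 mg).
Take 0.1396 servings of brown rice: uses 31 kcal, +3.2 mg calcium (running total 628.2 mg).
Greedy by best ratio exhausts the calories allowance optimally: 628.2 mg.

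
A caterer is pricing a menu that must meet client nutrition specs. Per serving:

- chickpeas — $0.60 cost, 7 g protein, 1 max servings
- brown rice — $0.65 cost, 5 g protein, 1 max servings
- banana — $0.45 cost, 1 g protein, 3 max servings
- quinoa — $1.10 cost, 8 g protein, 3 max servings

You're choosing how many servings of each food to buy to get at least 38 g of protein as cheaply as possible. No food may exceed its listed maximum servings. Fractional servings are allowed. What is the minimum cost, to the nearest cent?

$5.45

Cost per g of protein: chickpeas $0.0857, brown rice $0.1300, quinoa $0.1375, banana $0.4500.
Take 1 serving of chickpeas: +7.0 g protein for $0.60 (total $0.60, still need 31.0 g).
Take 1 serving of brown rice: +5.0 g protein for $0.65 (total $1.25, still need 26.0 g).
Take 3 servings of quinoa: +24.0 g protein for $3.30 (total $4.55, still need 2.0 g).
Take 2 servings of banana: +2.0 g protein for $0.90 (total $5.45, still need 0.0 g).
Filling from the cheapest source first is optimal under one linear minimum: $5.45.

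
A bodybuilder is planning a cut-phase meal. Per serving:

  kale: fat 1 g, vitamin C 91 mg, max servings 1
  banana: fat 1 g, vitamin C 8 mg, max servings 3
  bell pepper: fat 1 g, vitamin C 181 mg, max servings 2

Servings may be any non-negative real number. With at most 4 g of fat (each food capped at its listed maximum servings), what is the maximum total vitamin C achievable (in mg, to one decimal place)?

461.0 mg

Vitamin C per g fat: bell pepper 181, kale 91, banana 8.
Take 2 servings of bell pepper: uses 2 g fat, +362.0 mg vitamin C (running total 362.0 mg).
Take 1 serving of kale: uses 1 g fat, +91.0 mg vitamin C (running total 453.0 mg).
Take 1 serving of banana: uses 1 g fat, +8.0 mg vitamin C (running total 461.0 mg).
Greedy by best ratio exhausts the fat allowance optimally: 461.0 mg.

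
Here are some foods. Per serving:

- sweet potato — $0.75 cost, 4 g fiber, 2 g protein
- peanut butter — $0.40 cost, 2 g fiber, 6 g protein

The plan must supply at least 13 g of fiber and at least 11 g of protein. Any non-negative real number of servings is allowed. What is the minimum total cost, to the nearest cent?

$2.46

A basic optimal solution has at most two foods positive. Try each food alone and each pair with both targets met exactly.
sweet potato only: max(13/4, 11/2) = 5.5 servings → $4.12.
peanut butter only: max(13/2, 11/6) = 6.5 servings → $2.60.
sweet potato + peanut butter with both tight: 2.8 servings and 0.9 servings → $2.46.
The minimum over all feasible corners is $2.46.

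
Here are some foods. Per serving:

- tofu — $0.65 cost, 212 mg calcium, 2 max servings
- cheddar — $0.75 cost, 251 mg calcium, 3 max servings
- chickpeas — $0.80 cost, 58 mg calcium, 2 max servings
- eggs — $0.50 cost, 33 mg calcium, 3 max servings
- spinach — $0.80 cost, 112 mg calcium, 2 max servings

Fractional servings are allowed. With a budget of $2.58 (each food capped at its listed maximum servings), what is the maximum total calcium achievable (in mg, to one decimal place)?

860.6 mg

Calcium per dollar: cheddar 334.7, tofu 326.2, spinach 140, chickpeas 72.5, eggs 66.
Take 3 servings of cheddar: spends $2.25, +753.0 mg calcium (running total 753.0 mg).
Take 0.5077 servings of tofu: spends $0.33, +107.6 mg calcium (running total 860.6 mg).
Filling greedily by calcium-per-dollar is optimal for one linear limit, giving 860.6 mg.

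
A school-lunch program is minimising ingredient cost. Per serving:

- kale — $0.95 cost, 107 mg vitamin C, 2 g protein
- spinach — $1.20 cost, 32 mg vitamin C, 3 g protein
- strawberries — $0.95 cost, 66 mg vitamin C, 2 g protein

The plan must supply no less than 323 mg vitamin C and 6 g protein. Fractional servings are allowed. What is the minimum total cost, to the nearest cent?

$2.87

An LP optimum is at a vertex; with two nutrient constraints at most two foods are used. Check each candidate.
kale only: max(323/107, 6/2) = 3.019 servings → $2.87.
spinach only: max(323/32, 6/3) = 10.09 servings → $12.11.
strawberries only: max(323/66, 6/2) = 4.894 servings → $4.65.
kale + spinach: intersection lies outside the first quadrant.
kale + strawberries with both targets exact would need a negative amount; discard.
spinach + strawberries: the both-tight solution has a negative serving — not a feasible corner.
So the least-cost plan costs $2.87.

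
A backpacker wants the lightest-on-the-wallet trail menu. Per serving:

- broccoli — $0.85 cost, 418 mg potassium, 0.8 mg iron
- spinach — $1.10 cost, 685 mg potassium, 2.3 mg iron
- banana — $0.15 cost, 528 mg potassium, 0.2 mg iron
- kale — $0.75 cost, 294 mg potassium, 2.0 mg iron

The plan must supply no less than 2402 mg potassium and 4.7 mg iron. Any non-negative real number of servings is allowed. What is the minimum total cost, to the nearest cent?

This is a tiny linear program; its minimum lies at a vertex of the feasible set. List the vertices and price them.
broccoli only: max(2402/418, 4.7/0.8) = 5.875 servings → $4.99.
spinach only: max(2402/685, 4.7/2.3) = 3.507 servings → $3.86.
banana only: max(2402/528, 4.7/0.2) = 23.5 servings → $3.52.
kale only: max(2402/294, 4.7/2.0) = 8.17 servings → $6.13.
broccoli + spinach with both tight: 5.576 servings and 0.104 servings → $4.85.
broccoli + banana: the both-tight solution has a negative serving — not a feasible corner.
broccoli + kale with both tight: 5.696 servings and 0.07157 servings → $4.90.
spinach + banana with both tight: 1.857 servings and 2.14 servings → $2.36.
spinach + kale: intersection lies outside the first quadrant.
banana + kale with both tight: 3.432 servings and 2.007 servings → $2.02.
So the least-cost plan costs $2.02.

$2.02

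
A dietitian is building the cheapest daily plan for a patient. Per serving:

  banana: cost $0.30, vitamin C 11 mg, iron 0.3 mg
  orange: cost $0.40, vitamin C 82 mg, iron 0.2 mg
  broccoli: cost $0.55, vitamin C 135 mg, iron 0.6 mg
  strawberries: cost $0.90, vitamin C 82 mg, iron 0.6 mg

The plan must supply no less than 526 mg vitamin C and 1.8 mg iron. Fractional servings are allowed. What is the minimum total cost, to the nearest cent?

$2.14

Two binding constraints pin down two serving amounts, so the optimal mix uses at most two foods. The candidates are each food alone (scaled to the tighter of vitamin C/iron) and each pair with both constraints tight.
banana only: max(526/11, 1.8/0.3) = 47.82 servings → $14.35.
orange only: max(526/82, 1.8/0.2) = 9 servings → $3.60.
broccoli only: max(526/135, 1.8/0.6) = 3.896 servings → $2.14.
strawberries only: max(526/82, 1.8/0.6) = 6.415 servings → $5.77.
banana + orange with both tight: 1.893 servings and 6.161 servings → $3.03.
banana + broccoli: intersection lies outside the first quadrant.
banana + strawberries with both targets exact would need a negative amount; discard.
orange + broccoli with both tight: 3.27 servings and 1.91 servings → $2.36.
orange + strawberries with both tight: 5.122 servings and 1.293 servings → $3.21.
broccoli + strawberries: the both-tight solution has a negative serving — not a feasible corner.
The minimum over all feasible corners is $2.14.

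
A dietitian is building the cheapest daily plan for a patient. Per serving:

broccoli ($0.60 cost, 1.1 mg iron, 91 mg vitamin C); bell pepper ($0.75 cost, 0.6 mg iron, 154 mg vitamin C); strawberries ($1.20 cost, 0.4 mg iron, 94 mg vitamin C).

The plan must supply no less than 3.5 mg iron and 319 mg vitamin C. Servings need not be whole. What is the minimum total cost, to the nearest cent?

Minimising a linear cost over {iron ≥ 3.5, vitamin C ≥ 319, servings ≥ 0} — the optimum is at a vertex, using one or two foods.
broccoli only: max(3.5/1.1, 319/91) = 3.505 servings → $2.10.
bell pepper only: max(3.5/0.6, 319/154) = 5.833 servings → $4.38.
strawberries only: max(3.5/0.4, 319/94) = 8.75 servings → $10.50.
broccoli + bell pepper with both tight: 3.028 servings and 0.2822 servings → $2.03.
broccoli + strawberries with both tight: 3.006 servings and 0.4836 servings → $2.38.
bell pepper + strawberries: the both-tight solution has a negative serving — not a feasible corner.
The minimum over all feasible corners is $2.03.

$2.03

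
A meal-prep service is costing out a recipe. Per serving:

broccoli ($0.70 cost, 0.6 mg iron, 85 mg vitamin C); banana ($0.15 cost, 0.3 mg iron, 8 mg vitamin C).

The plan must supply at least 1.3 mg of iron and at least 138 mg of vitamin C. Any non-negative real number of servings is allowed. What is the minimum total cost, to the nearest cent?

$1.25

A basic optimal solution has at most two foods positive. Try each food alone and each pair with both targets met exactly.
broccoli only: max(1.3/0.6, 138/85) = 2.167 servings → $1.52.
banana only: max(1.3/0.3, 138/8) = 17.25 servings → $2.59.
broccoli + banana with both tight: 1.498 servings and 1.338 servings → $1.25.
Cheapest feasible corner: $1.25.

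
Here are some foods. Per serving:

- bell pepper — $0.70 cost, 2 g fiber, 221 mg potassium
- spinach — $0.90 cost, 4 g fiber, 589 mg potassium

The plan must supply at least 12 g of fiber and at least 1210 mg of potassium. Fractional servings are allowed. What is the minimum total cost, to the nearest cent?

$2.70

With two linear requirements the optimum uses one or two foods; enumerate the corners.
bell pepper only: max(12/2, 1210/221) = 6 servings → $4.20.
spinach only: max(12/4, 1210/589) = 3 servings → $2.70.
bell pepper + spinach: the both-tight solution has a negative serving — not a feasible corner.
So the least-cost plan costs $2.70.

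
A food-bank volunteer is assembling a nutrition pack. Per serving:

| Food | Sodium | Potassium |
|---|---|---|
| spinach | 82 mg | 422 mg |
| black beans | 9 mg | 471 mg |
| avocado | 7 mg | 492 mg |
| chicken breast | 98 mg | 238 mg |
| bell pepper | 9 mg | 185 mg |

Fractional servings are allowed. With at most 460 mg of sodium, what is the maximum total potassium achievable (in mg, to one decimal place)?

32331.4 mg

Potassium per mg sodium: avocado 70.29, black beans 52.33, bell pepper 20.56, spinach 5.146, chicken breast 2.429.
With no serving limits, spend the whole sodium allowance on avocado: 460 mg / 7 mg × 492 mg = 32331.4 mg.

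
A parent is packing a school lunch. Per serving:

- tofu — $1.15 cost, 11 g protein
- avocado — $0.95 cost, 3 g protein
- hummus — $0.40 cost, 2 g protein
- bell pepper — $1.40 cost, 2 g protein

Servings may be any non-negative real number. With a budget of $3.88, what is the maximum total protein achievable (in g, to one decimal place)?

37.1 g

Protein per dollar: tofu 9.565, hummus 5, avocado 3.158, bell pepper 1.429.
With no serving limits, spend the whole cost allowance on tofu: $3.88 / $1.15 × 11 g = 37.1 g.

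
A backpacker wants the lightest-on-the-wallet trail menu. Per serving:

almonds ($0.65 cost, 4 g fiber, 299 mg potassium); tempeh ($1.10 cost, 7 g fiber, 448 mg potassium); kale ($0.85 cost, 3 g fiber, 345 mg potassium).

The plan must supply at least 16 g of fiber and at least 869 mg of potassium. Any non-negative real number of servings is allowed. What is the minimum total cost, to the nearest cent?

Minimising a linear cost over {fiber ≥ 16, potassium ≥ 869, servings ≥ 0} — the optimum is at a vertex, using one or two foods.
almonds only: max(16/4, 869/299) = 4 servings → $2.60.
tempeh only: max(16/7, 869/448) = 2.286 servings → $2.51.
kale only: max(16/3, 869/345) = 5.333 servings → $4.53.
almonds + tempeh with both targets exact would need a negative amount; discard.
almonds + kale with both targets exact would need a negative amount; discard.
tempeh + kale with both targets exact would need a negative amount; discard.
Cheapest feasible corner: $2.51.

$2.51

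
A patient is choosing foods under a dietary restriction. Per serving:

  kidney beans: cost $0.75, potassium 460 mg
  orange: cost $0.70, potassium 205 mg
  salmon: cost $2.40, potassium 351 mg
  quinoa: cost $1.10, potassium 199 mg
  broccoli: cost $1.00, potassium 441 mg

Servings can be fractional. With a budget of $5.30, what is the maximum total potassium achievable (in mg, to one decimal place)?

3250.7 mg

Potassium per dollar: kidney beans 613.3, broccoli 441, orange 292.9, quinoa 180.9, salmon 146.2.
With no serving limits, spend the whole cost allowance on kidney beans: $5.30 / $0.75 × 460 mg = 3250.7 mg.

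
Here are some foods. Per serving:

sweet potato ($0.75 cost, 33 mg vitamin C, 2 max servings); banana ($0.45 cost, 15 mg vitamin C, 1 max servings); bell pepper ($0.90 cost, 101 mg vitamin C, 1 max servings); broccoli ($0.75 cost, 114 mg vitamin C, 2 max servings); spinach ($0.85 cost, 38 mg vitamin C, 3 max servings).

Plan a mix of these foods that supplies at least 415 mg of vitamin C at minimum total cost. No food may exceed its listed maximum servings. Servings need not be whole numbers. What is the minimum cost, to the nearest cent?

$4.32

Cost per mg of vitamin C: broccoli $0.0066, bell pepper $0.0089, spinach $0.0224, sweet potato $0.0227, banana $0.0300.
Take 2 servings of broccoli: +228.0 mg vitamin C for $1.50 (total $1.50, still need 187.0 mg).
Take 1 serving of bell pepper: +101.0 mg vitamin C for $0.90 (total $2.40, still need 86.0 mg).
Take 2.263 servings of spinach: +86.0 mg vitamin C for $1.92 (total $4.32, still need 0.0 mg).
Greedy by cheapest-per-mg is optimal for a single linear constraint, so the minimum cost is $4.32.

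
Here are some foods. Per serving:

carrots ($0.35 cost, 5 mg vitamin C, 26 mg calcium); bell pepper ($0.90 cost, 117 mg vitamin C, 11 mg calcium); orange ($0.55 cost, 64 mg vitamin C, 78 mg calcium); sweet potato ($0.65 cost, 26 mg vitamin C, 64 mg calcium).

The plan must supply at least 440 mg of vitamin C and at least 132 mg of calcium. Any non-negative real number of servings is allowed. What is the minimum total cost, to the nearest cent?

At the optimum either one food covers both requirements or two foods hit both targets exactly; no other combination can be cheaper.
carrots only: max(440/5, 132/26) = 88 servings → $30.80.
bell pepper only: max(440/117, 132/11) = 12 servings → $10.80.
orange only: max(440/64, 132/78) = 6.875 servings → $3.78.
sweet potato only: max(440/26, 132/64) = 16.92 servings → $11.00.
carrots + bell pepper with both tight: 3.55 servings and 3.609 servings → $4.49.
carrots + orange: the both-tight solution has a negative serving — not a feasible corner.
carrots + sweet potato: the both-tight solution has a negative serving — not a feasible corner.
bell pepper + orange with both tight: 3.072 servings and 1.259 servings → $3.46.
bell pepper + sweet potato with both tight: 3.433 servings and 1.472 servings → $4.05.
orange + sweet potato: the both-tight solution has a negative serving — not a feasible corner.
So the least-cost plan costs $3.46.

$3.46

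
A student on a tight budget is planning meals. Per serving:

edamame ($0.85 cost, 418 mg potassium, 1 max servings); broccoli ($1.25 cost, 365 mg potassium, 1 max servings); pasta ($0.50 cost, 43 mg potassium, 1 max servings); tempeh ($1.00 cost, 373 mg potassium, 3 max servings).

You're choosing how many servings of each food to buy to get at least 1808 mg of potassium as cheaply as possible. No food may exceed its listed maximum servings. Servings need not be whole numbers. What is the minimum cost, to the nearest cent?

Cost per mg of potassium: edamame $0.0020, tempeh $0.0027, broccoli $0.0034, pasta $0.0116.
Take 1 serving of edamame: +418.0 mg potassium for $0.85 (total $0.85, still need 1390.0 mg).
Take 3 servings of tempeh: +1119.0 mg potassium for $3.00 (total $3.85, still need 271.0 mg).
Take 0.7425 servings of broccoli: +271.0 mg potassium for $0.93 (total $4.78, still need 0.0 mg).
Greedy by cheapest-per-mg is optimal for a single linear constraint, so the minimum cost is $4.78.

$4.78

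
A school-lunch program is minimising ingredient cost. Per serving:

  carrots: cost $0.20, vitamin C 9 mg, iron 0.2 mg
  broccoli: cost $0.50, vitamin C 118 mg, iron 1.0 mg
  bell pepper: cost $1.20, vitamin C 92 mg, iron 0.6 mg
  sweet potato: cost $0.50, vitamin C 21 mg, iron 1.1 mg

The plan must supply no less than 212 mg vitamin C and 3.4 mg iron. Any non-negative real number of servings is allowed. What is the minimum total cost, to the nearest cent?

$1.61

Two binding constraints pin down two serving amounts, so the optimal mix uses at most two foods. The candidates are each food alone (scaled to the tighter of vitamin C/iron) and each pair with both constraints tight.
carrots only: max(212/9, 3.4/0.2) = 23.56 servings → $4.71.
broccoli only: max(212/118, 3.4/1.0) = 3.4 servings → $1.70.
bell pepper only: max(212/92, 3.4/0.6) = 5.667 servings → $6.80.
sweet potato only: max(212/21, 3.4/1.1) = 10.1 servings → $5.05.
carrots + broccoli with both tight: 12.96 servings and 0.8082 servings → $3.00.
carrots + bell pepper with both tight: 14.28 servings and 0.9077 servings → $3.94.
carrots + sweet potato with both targets exact would need a negative amount; discard.
broccoli + bell pepper: the both-tight solution has a negative serving — not a feasible corner.
broccoli + sweet potato with both tight: 1.487 servings and 1.739 servings → $1.61.
bell pepper + sweet potato with both tight: 1.826 servings and 2.095 servings → $3.24.
Cheapest feasible corner: $1.61.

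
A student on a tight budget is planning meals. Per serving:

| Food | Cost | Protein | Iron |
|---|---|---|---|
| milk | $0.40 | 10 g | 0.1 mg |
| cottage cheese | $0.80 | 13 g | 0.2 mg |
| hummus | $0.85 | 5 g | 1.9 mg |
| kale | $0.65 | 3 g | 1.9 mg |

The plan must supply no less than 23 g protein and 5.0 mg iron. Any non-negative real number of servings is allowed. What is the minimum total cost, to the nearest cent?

$2.27

Check every corner: each single food scaled to meet both minima, and each pair solved so both constraints bind.
milk only: max(23/10, 5.0/0.1) = 50 servings → $20.00.
cottage cheese only: max(23/13, 5.0/0.2) = 25 servings → $20.00.
hummus only: max(23/5, 5.0/1.9) = 4.6 servings → $3.91.
kale only: max(23/3, 5.0/1.9) = 7.667 servings → $4.98.
milk + cottage cheese: intersection lies outside the first quadrant.
milk + hummus with both tight: 1.011 servings and 2.578 servings → $2.60.
milk + kale with both tight: 1.535 servings and 2.551 servings → $2.27.
cottage cheese + hummus with both tight: 0.789 servings and 2.549 servings → $2.80.
cottage cheese + kale with both tight: 1.191 servings and 2.506 servings → $2.58.
hummus + kale: the both-tight solution has a negative serving — not a feasible corner.
Cheapest feasible corner: $2.27.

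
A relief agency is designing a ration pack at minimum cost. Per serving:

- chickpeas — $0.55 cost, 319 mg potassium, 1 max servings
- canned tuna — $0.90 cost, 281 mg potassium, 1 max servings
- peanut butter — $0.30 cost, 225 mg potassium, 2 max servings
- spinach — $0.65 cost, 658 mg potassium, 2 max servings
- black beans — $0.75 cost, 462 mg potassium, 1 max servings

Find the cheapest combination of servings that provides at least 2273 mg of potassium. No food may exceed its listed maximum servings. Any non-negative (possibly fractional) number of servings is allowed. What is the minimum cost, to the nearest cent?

$2.73

Cost per mg of potassium: spinach $0.0010, peanut butter $0.0013, black beans $0.0016, chickpeas $0.0017, canned tuna $0.0032.
Take 2 servings of spinach: +1316.0 mg potassium for $1.30 (total $1.30, still need 957.0 mg).
Take 2 servings of peanut butter: +450.0 mg potassium for $0.60 (total $1.90, still need 507.0 mg).
Take 1 serving of black beans: +462.0 mg potassium for $0.75 (total $2.65, still need 45.0 mg).
Take 0.1411 servings of chickpeas: +45.0 mg potassium for $0.08 (total $2.73, still need 0.0 mg).
Filling from the cheapest source first is optimal under one linear minimum: $2.73.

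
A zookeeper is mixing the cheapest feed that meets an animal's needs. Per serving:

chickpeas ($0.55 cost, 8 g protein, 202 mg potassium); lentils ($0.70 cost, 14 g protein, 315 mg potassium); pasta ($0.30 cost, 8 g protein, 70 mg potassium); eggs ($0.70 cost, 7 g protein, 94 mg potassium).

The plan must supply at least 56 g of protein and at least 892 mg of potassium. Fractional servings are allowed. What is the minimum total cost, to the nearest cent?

chickpeas only: max(56/8, 892/202) = 7 servings → $3.85.
lentils only: max(56/14, 892/315) = 4 servings → $2.80.
pasta only: max(56/8, 892/70) = 12.74 servings → $3.82.
eggs only: max(56/7, 892/94) = 9.489 servings → $6.64.
chickpeas + lentils: intersection lies outside the first quadrant.
chickpeas + pasta with both tight: 3.045 servings and 3.955 servings → $2.86.
chickpeas + eggs with both tight: 1.48 servings and 6.308 servings → $5.23.
lentils + pasta with both tight: 2.088 servings and 3.345 servings → $2.47.
lentils + eggs with both tight: 1.102 servings and 5.795 servings → $4.83.
pasta + eggs: the both-tight solution has a negative serving — not a feasible corner.
The minimum over all feasible corners is $2.47.

$2.47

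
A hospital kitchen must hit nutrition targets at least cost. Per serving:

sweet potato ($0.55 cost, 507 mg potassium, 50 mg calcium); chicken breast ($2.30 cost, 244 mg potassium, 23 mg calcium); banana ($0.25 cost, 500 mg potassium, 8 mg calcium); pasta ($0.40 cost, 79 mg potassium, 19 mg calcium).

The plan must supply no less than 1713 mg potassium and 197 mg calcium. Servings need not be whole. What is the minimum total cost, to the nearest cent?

The cheapest plan sits at a corner of the feasible region — with two constraints it uses at most two foods.
sweet potato only: max(1713/507, 197/50) = 3.94 servings → $2.17.
chicken breast only: max(1713/244, 197/23) = 8.565 servings → $19.70.
banana only: max(1713/500, 197/8) = 24.62 servings → $6.16.
pasta only: max(1713/79, 197/19) = 21.68 servings → $8.67.
sweet potato + chicken breast: intersection lies outside the first quadrant.
sweet potato + banana: the both-tight solution has a negative serving — not a feasible corner.
sweet potato + pasta with both tight: 2.989 servings and 2.504 servings → $2.65.
chicken breast + banana: the both-tight solution has a negative serving — not a feasible corner.
chicken breast + pasta with both tight: 6.025 servings and 3.075 servings → $15.09.
banana + pasta with both tight: 1.915 servings and 9.562 servings → $4.30.
The minimum over all feasible corners is $2.17.

$2.17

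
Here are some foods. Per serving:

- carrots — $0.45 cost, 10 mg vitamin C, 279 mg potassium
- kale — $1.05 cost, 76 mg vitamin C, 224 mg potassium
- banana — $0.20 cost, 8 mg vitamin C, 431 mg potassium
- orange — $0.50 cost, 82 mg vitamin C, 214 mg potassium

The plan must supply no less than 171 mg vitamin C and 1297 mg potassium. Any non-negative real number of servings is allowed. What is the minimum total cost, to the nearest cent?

$1.36

Minimising a linear cost over {vitamin C ≥ 171, potassium ≥ 1297, servings ≥ 0} — the optimum is at a vertex, using one or two foods.
carrots only: max(171/10, 1297/279) = 17.1 servings → $7.70.
kale only: max(171/76, 1297/224) = 5.79 servings → $6.08.
banana only: max(171/8, 1297/431) = 21.38 servings → $4.28.
orange only: max(171/82, 1297/214) = 6.061 servings → $3.03.
carrots + kale with both tight: 3.178 servings and 1.832 servings → $3.35.
carrots + banana with both targets exact would need a negative amount; discard.
carrots + orange with both tight: 3.364 servings and 1.675 servings → $2.35.
kale + banana with both tight: 2.045 servings and 1.946 servings → $2.54.
kale + orange: the both-tight solution has a negative serving — not a feasible corner.
banana + orange with both tight: 2.074 servings and 1.883 servings → $1.36.
So the least-cost plan costs $1.36.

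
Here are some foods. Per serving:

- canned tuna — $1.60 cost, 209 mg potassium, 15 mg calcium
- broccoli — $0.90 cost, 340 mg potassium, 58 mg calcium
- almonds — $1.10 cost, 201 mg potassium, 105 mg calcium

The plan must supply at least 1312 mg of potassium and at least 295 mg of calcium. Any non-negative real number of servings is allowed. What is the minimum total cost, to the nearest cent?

Minimising a linear cost over {potassium ≥ 1312, calcium ≥ 295, servings ≥ 0} — the optimum is at a vertex, using one or two foods.
canned tuna only: max(1312/209, 295/15) = 19.67 servings → $31.47.
broccoli only: max(1312/340, 295/58) = 5.086 servings → $4.58.
almonds only: max(1312/201, 295/105) = 6.527 servings → $7.18.
canned tuna + broccoli with both targets exact would need a negative amount; discard.
canned tuna + almonds with both tight: 4.145 servings and 2.217 servings → $9.07.
broccoli + almonds with both tight: 3.264 servings and 1.007 servings → $4.04.
So the least-cost plan costs $4.04.

$4.04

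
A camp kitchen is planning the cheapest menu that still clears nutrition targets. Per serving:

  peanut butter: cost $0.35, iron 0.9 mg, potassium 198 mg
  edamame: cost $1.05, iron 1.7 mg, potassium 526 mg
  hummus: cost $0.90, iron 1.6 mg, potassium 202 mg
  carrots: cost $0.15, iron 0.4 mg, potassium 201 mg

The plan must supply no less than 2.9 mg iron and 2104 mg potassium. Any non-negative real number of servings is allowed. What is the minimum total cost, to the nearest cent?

$1.57

Compare the cost at each extreme point of the feasible region.
peanut butter only: max(2.9/0.9, 2104/198) = 10.63 servings → $3.72.
edamame only: max(2.9/1.7, 2104/526) = 4 servings → $4.20.
hummus only: max(2.9/1.6, 2104/202) = 10.42 servings → $9.37.
carrots only: max(2.9/0.4, 2104/201) = 10.47 servings → $1.57.
peanut butter + edamame with both targets exact would need a negative amount; discard.
peanut butter + hummus: intersection lies outside the first quadrant.
peanut butter + carrots with both targets exact would need a negative amount; discard.
edamame + hummus: the both-tight solution has a negative serving — not a feasible corner.
edamame + carrots: the both-tight solution has a negative serving — not a feasible corner.
hummus + carrots: the both-tight solution has a negative serving — not a feasible corner.
Cheapest feasible corner: $1.57.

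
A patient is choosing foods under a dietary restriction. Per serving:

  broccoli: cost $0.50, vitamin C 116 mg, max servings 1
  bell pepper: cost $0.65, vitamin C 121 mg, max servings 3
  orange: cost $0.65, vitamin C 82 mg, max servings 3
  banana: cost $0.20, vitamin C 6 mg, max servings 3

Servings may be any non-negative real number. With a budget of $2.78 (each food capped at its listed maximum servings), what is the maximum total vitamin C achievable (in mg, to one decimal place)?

520.6 mg

Vitamin C per dollar: broccoli 232, bell pepper 186.2, orange 126.2, banana 30.
Take 1 serving of broccoli: spends $0.50, +116.0 mg vitamin C (running total 116.0 mg).
Take 3 servings of bell pepper: spends $1.95, +363.0 mg vitamin C (running total 479.0 mg).
Take 0.5077 servings of orange: spends $0.33, +41.6 mg vitamin C (running total 520.6 mg).
Filling greedily by vitamin C-per-dollar is optimal for one linear limit, giving 520.6 mg.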